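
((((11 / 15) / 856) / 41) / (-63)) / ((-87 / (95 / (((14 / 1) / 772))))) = 40337 / 2019792348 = 0.00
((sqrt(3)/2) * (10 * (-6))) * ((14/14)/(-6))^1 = 8.66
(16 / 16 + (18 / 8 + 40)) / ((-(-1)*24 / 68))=2941 / 24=122.54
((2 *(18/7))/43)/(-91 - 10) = -36/30401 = -0.00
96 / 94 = 48 / 47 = 1.02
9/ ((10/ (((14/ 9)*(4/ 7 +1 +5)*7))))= 322/ 5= 64.40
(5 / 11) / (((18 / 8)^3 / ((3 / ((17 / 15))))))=1600 / 15147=0.11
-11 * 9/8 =-99/8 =-12.38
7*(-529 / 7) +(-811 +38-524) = -1826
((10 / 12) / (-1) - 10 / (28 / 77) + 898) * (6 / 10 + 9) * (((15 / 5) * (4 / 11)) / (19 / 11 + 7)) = 5218 / 5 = 1043.60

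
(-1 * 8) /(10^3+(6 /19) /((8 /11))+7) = -608 /76565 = -0.01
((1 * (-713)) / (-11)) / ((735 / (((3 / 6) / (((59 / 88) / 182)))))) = 74152 / 6195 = 11.97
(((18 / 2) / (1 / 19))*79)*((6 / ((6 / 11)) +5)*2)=432288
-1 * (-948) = 948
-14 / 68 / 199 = -7 / 6766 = -0.00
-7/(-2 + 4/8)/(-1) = -14/3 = -4.67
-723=-723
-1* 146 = -146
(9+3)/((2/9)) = 54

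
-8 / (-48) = 1 / 6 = 0.17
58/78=29/39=0.74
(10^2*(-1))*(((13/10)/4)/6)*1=-65/12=-5.42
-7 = -7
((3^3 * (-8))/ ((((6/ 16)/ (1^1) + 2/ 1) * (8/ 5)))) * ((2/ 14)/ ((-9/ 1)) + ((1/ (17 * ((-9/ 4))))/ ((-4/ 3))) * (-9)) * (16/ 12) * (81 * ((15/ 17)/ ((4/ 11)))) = 110127600/ 38437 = 2865.15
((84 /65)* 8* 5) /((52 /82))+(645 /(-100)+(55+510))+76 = 2420299 /3380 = 716.06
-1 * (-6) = 6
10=10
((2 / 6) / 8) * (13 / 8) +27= 5197 / 192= 27.07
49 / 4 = 12.25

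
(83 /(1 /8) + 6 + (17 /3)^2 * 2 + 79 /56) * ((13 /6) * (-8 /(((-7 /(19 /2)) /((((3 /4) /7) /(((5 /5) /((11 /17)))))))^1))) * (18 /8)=1007352203 /373184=2699.34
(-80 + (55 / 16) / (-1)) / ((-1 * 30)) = 89 / 32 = 2.78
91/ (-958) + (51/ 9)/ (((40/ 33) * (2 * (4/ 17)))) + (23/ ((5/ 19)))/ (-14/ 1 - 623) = 189462925/ 19527872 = 9.70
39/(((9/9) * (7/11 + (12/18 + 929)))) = 0.04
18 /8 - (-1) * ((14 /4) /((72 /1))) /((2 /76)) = 295 /72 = 4.10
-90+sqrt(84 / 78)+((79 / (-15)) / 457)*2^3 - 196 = -1961162 / 6855+sqrt(182) / 13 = -285.05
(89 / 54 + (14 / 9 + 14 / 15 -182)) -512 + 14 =-182483 / 270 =-675.86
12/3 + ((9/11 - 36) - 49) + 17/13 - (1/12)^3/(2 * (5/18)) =-10827983/137280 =-78.88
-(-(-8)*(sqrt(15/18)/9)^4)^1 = -50/59049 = -0.00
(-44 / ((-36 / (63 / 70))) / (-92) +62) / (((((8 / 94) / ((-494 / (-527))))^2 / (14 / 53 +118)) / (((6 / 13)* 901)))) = 2779279842530373 / 7515020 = 369829999.46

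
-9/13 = -0.69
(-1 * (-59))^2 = 3481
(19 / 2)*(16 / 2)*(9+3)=912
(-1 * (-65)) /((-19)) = -65 /19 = -3.42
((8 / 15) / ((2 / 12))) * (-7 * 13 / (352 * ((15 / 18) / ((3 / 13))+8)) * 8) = -6552 / 11495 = -0.57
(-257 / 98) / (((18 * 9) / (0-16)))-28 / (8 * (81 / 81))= -25727 / 7938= -3.24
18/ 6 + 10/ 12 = 23/ 6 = 3.83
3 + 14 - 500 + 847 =364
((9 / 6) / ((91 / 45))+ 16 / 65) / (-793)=-899 / 721630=-0.00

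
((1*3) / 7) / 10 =3 / 70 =0.04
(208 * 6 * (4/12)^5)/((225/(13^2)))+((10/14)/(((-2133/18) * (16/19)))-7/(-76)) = 6039605599/1531920600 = 3.94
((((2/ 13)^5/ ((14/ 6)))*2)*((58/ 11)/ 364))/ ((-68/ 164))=-114144/ 44228050867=-0.00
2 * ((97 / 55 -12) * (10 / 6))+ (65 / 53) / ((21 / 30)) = -396296 / 12243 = -32.37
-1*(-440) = 440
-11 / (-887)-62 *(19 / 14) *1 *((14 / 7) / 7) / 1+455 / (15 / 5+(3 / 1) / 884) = 127.47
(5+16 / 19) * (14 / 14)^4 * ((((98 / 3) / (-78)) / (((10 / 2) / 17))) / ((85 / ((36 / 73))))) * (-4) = 87024 / 450775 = 0.19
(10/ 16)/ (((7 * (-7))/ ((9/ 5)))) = -9/ 392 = -0.02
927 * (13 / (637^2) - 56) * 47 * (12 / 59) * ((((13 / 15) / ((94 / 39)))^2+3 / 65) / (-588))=816374882985057 / 5513467441300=148.07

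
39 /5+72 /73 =3207 /365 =8.79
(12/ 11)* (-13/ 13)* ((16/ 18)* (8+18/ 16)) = -292/ 33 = -8.85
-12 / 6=-2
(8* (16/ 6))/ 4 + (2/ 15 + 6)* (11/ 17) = 2372/ 255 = 9.30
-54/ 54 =-1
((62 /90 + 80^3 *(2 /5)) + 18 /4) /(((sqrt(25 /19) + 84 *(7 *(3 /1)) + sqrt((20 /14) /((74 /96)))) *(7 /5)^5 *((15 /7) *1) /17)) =27535801639625 /(18522 *(1295 *sqrt(19) + 76 *sqrt(7770) + 8680644)) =171.02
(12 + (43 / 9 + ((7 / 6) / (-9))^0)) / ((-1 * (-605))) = 32 / 1089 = 0.03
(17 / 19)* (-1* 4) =-68 / 19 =-3.58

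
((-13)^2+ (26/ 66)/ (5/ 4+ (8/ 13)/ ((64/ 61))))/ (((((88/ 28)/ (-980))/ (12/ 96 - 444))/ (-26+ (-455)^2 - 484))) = 1341378321064534025/ 277332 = 4836723930395.82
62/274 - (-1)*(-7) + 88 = 81.23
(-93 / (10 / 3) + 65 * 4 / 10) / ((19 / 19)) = -19 / 10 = -1.90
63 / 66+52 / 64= 311 / 176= 1.77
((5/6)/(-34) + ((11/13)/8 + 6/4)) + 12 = 72035/5304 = 13.58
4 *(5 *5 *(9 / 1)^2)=8100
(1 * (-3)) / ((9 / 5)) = -1.67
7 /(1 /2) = 14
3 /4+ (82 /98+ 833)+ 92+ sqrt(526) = sqrt(526)+ 181611 /196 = 949.52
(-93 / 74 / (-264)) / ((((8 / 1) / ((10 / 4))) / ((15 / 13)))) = 2325 / 1354496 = 0.00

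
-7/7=-1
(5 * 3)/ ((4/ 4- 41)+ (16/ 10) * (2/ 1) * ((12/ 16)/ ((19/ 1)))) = -1425/ 3788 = -0.38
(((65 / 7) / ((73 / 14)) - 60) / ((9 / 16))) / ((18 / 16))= -544000 / 5913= -92.00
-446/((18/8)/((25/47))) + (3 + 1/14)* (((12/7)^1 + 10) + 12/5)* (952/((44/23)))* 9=194051.96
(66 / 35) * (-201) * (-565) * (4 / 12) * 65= 32479590 / 7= 4639941.43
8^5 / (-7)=-4681.14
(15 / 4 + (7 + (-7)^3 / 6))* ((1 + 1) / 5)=-557 / 30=-18.57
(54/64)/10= 27/320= 0.08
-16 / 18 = -8 / 9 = -0.89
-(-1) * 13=13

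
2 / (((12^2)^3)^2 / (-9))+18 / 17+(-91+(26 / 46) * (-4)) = -17857463181115783 / 193677515292672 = -92.20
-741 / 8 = -92.62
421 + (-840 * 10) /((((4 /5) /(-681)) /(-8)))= -57203579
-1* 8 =-8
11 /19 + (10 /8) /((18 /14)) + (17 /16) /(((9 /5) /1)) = 651 /304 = 2.14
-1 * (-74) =74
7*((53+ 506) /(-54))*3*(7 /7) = -3913 /18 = -217.39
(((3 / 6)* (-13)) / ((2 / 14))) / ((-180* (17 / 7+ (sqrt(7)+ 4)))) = 637 / 13456 - 4459* sqrt(7) / 605520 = 0.03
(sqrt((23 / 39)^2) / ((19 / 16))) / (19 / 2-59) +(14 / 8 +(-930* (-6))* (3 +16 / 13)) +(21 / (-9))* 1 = 6927172685 / 293436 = 23607.10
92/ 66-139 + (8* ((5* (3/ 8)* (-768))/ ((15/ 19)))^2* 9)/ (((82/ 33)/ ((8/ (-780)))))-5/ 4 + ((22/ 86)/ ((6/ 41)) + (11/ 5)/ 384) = -988866.93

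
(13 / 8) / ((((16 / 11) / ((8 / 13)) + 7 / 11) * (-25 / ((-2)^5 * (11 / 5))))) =572 / 375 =1.53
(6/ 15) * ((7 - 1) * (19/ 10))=114/ 25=4.56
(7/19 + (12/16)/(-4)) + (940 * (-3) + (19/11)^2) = -103614481/36784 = -2816.84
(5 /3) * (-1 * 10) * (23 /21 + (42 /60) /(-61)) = -69415 /3843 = -18.06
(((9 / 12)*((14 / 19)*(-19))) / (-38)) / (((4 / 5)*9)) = 35 / 912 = 0.04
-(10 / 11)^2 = -100 / 121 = -0.83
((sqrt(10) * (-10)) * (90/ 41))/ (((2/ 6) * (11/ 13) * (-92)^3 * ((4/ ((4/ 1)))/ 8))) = 8775 * sqrt(10)/ 10974634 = 0.00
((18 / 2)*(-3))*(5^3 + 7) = -3564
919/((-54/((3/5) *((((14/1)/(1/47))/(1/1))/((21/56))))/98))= -237043184/135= -1755875.44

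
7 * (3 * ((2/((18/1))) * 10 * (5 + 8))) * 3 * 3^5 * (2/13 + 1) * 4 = 1020600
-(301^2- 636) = -89965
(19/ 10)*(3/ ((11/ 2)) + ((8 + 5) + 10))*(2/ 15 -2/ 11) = -19684/ 9075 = -2.17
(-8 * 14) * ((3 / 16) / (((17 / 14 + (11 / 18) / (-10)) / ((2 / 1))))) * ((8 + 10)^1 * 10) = -6555.82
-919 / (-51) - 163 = -7394 / 51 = -144.98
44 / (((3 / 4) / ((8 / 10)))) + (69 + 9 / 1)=1874 / 15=124.93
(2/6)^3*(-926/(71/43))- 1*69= -172091/1917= -89.77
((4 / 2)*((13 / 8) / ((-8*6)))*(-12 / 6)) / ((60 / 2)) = 13 / 2880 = 0.00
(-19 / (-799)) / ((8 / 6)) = 57 / 3196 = 0.02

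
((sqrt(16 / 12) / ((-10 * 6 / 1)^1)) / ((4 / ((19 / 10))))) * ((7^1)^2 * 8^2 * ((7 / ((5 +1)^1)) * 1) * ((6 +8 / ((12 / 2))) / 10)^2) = -17.99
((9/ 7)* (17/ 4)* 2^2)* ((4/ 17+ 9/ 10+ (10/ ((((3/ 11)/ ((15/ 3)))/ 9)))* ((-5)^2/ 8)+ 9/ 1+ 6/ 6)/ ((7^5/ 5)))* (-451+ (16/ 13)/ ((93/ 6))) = -221031431883/ 14588476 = -15151.10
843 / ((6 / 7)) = 1967 / 2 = 983.50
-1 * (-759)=759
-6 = -6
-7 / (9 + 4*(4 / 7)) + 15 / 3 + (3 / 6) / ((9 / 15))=5.21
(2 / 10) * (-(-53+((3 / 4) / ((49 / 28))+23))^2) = -174.89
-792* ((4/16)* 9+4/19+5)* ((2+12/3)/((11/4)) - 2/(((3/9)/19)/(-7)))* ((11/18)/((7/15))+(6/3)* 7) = -1375303698/19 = -72384405.16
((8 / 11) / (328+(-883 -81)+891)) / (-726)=-4 / 1018215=-0.00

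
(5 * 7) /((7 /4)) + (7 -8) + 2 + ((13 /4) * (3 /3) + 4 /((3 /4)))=355 /12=29.58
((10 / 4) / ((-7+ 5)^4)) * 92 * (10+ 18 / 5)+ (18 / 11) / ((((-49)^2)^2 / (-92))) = 24794405789 / 126825622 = 195.50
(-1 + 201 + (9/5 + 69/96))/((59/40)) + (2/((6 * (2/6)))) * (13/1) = 150.30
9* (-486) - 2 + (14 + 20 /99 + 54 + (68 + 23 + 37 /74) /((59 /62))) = -4211.65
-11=-11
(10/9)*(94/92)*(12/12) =235/207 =1.14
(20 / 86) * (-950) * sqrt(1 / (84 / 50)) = -23750 * sqrt(42) / 903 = -170.45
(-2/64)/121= -1/3872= -0.00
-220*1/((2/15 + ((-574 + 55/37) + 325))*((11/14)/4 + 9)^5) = 168110874624/12434663539460375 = 0.00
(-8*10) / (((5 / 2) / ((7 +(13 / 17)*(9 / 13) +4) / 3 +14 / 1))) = -29120 / 51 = -570.98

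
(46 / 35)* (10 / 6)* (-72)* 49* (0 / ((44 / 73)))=0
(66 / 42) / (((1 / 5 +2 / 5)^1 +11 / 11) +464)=55 / 16296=0.00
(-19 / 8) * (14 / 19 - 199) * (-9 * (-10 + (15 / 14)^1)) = 4237875 / 112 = 37838.17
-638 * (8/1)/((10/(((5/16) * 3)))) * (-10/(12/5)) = 7975/4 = 1993.75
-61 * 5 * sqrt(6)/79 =-305 * sqrt(6)/79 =-9.46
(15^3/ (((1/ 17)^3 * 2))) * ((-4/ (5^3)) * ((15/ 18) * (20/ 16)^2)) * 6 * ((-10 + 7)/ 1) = 49744125/ 8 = 6218015.62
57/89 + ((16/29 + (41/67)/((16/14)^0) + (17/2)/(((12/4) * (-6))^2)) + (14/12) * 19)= 2689026227/112056696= 24.00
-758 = -758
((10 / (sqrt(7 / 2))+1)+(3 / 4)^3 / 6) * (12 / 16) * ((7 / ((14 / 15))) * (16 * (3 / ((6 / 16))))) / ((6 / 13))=26715 / 16+15600 * sqrt(14) / 7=10008.24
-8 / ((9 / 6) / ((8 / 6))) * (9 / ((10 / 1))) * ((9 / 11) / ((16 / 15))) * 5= -270 / 11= -24.55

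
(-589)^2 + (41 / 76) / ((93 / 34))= 1226019511 / 3534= 346921.20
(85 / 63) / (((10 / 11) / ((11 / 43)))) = 2057 / 5418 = 0.38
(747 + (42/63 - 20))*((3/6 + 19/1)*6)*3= 255411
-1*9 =-9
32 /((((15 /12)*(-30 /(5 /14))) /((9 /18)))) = -16 /105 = -0.15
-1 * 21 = -21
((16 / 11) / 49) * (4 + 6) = 160 / 539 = 0.30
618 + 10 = 628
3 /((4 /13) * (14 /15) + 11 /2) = 1170 /2257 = 0.52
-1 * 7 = -7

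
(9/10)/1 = 9/10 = 0.90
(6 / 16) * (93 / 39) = 93 / 104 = 0.89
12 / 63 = 4 / 21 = 0.19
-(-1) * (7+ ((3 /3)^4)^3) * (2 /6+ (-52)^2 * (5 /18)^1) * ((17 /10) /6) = 229942 /135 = 1703.27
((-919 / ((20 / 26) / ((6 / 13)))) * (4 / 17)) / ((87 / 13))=-47788 / 2465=-19.39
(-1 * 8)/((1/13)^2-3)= 676/253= 2.67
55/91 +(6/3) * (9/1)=1693/91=18.60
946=946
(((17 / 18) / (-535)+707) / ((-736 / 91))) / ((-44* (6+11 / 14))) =4336946341 / 14813251200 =0.29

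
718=718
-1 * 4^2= -16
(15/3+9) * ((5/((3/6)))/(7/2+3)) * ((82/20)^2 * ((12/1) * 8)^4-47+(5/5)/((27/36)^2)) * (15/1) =461273568690.67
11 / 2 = 5.50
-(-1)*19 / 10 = 19 / 10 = 1.90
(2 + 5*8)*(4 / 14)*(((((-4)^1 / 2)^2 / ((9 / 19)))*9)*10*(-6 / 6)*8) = -72960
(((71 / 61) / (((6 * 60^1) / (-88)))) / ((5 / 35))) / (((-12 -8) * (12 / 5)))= 5467 / 131760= 0.04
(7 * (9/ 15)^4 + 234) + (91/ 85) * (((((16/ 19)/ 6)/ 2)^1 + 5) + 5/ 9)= 437739769/ 1816875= 240.93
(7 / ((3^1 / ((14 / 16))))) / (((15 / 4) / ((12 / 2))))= 49 / 15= 3.27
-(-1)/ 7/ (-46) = -1/ 322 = -0.00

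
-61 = -61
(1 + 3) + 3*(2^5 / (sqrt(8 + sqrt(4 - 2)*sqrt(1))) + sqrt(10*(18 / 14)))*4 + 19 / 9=(55*sqrt(sqrt(2) + 8) / 9 + 36*sqrt(70*sqrt(2) + 560) / 7 + 384) / sqrt(sqrt(2) + 8)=174.29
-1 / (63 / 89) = -89 / 63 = -1.41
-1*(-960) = 960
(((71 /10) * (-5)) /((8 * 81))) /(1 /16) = -71 /81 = -0.88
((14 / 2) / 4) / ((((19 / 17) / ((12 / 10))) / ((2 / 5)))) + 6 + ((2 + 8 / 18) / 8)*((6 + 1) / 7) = 120677 / 17100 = 7.06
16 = 16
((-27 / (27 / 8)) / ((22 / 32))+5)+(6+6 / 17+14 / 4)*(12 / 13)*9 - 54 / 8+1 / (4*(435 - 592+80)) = 1165079 / 17017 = 68.47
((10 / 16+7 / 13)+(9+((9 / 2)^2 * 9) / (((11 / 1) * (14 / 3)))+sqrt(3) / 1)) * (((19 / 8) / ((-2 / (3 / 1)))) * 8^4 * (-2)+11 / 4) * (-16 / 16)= -3205288885 / 8008 - 116747 * sqrt(3) / 4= -450813.78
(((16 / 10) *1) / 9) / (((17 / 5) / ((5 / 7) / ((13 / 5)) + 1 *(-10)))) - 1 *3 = -16283 / 4641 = -3.51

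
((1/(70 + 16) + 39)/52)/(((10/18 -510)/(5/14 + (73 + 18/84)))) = -0.11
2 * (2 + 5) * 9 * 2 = 252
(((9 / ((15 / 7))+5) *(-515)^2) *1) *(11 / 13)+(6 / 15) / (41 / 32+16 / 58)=193924587378 / 93925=2064674.87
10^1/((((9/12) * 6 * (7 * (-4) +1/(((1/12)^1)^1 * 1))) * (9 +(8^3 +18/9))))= -5/18828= -0.00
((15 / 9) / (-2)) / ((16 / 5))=-25 / 96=-0.26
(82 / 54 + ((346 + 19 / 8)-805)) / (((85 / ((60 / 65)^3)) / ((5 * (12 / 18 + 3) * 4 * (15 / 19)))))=-173013280 / 709631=-243.81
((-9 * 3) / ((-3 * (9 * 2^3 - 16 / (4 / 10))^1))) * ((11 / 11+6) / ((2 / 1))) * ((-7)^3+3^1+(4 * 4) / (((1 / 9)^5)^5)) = 180910292898346852370097393 / 16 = 11306893306146678273131090.00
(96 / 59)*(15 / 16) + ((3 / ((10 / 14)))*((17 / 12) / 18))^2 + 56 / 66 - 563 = -47145294311 / 84110400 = -560.52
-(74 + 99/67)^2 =-25573249/4489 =-5696.87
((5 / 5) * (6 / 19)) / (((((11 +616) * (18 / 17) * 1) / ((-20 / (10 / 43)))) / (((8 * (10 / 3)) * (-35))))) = 4093600 / 107217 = 38.18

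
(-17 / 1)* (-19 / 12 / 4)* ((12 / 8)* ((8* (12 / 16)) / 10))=969 / 160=6.06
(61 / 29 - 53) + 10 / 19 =-27754 / 551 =-50.37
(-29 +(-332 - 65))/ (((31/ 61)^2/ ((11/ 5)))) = -17436606/ 4805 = -3628.85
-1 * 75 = -75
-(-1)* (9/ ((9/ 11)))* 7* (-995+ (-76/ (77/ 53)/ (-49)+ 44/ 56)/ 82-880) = -1160183515/ 8036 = -144373.26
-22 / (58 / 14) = -154 / 29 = -5.31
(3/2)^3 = 27/8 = 3.38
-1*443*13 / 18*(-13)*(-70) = -2620345 / 9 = -291149.44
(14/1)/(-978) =-7/489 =-0.01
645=645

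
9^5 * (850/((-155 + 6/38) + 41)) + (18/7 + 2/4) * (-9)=-635800761/1442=-440915.92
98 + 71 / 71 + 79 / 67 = 6712 / 67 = 100.18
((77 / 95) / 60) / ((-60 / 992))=-4774 / 21375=-0.22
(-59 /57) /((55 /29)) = -0.55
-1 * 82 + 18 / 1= -64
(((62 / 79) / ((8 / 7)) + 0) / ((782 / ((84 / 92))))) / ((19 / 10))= 22785 / 53993972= 0.00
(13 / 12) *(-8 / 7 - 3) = -377 / 84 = -4.49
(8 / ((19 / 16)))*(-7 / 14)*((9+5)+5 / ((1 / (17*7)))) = -38976 / 19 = -2051.37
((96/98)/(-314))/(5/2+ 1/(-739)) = -11824/9470083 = -0.00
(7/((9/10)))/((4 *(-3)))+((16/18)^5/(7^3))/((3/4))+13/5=1187283641/607614210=1.95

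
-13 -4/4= -14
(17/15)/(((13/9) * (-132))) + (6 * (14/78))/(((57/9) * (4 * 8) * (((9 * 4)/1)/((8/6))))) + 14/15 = 1814581/1956240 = 0.93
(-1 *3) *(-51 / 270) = 17 / 30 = 0.57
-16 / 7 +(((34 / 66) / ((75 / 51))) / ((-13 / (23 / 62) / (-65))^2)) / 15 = -2.21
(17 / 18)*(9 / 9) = 17 / 18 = 0.94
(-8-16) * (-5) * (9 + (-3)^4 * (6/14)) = 36720/7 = 5245.71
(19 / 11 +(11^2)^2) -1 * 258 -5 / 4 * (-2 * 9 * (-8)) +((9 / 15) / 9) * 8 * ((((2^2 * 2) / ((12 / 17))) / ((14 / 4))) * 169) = 50230676 / 3465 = 14496.59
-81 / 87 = -27 / 29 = -0.93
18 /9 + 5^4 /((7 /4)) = 2514 /7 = 359.14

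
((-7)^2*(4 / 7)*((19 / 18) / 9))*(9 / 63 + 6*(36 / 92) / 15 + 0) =9158 / 9315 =0.98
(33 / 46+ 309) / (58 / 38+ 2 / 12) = 812079 / 4439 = 182.94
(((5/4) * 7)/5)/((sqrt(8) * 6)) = 7 * sqrt(2)/96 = 0.10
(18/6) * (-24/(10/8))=-57.60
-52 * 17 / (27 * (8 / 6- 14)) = 442 / 171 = 2.58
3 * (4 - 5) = -3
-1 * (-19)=19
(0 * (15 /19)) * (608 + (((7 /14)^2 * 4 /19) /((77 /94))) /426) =0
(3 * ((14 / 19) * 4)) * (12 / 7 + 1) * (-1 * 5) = -120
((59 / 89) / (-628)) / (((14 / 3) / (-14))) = 177 / 55892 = 0.00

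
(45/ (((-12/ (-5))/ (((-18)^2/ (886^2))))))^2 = 36905625/ 616218720016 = 0.00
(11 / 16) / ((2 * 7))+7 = 1579 / 224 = 7.05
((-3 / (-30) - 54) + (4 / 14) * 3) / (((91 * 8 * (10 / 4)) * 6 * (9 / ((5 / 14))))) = -3713 / 19262880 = -0.00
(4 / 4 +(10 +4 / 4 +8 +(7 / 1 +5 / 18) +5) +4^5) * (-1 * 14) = -133091 / 9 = -14787.89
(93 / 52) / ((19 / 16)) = 372 / 247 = 1.51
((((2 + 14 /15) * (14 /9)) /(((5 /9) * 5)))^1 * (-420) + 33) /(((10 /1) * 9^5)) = -16423 /14762250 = -0.00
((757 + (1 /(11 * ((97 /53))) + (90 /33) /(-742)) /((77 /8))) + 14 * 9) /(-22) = -26914858951 /670581758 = -40.14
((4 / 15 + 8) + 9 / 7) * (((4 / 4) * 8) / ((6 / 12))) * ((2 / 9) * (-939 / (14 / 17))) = -85391408 / 2205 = -38726.26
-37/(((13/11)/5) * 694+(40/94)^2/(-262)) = -588886265/2610766338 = -0.23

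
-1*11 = -11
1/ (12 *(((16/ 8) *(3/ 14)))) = 7/ 36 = 0.19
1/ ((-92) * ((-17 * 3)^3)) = 1/ 12203892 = 0.00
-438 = -438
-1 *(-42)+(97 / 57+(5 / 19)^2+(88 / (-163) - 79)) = -6314243 / 176529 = -35.77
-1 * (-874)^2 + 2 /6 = -2291627 /3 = -763875.67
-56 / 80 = -7 / 10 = -0.70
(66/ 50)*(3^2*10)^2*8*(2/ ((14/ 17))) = 1454112/ 7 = 207730.29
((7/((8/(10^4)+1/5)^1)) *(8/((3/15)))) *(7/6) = 1225000/753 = 1626.83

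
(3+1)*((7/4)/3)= 7/3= 2.33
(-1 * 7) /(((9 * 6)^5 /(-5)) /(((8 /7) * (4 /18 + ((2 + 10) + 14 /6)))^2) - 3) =1201270 /56951326713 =0.00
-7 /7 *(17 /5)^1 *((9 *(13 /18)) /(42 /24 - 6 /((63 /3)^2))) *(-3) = 38.18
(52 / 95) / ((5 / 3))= 156 / 475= 0.33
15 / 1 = 15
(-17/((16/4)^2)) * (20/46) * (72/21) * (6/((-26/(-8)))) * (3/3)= -6120/2093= -2.92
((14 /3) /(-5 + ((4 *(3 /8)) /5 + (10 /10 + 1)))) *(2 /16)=-0.22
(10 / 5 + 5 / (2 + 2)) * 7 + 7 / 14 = 93 / 4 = 23.25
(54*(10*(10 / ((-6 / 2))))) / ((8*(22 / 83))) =-18675 / 22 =-848.86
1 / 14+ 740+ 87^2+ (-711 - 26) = 106009 / 14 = 7572.07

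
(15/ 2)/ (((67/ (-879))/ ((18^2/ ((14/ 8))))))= -8543880/ 469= -18217.23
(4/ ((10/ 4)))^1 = 8/ 5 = 1.60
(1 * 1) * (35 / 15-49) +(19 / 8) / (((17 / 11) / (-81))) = -69827 / 408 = -171.14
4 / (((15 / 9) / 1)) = 12 / 5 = 2.40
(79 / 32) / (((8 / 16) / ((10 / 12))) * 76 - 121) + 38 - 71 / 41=17922973 / 494624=36.24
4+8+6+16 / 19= 358 / 19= 18.84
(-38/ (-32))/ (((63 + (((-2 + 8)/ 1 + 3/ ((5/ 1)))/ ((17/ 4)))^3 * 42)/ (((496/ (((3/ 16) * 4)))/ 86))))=38075750/ 918537921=0.04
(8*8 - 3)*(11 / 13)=671 / 13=51.62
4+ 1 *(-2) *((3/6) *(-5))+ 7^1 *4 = 37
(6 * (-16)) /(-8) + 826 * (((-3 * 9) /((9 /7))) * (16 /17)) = -277332 /17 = -16313.65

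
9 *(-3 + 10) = 63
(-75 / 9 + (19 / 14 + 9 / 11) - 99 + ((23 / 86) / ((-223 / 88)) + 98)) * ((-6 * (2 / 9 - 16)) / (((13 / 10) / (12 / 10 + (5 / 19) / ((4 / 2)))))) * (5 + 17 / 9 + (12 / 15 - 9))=476967557746 / 516511485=923.44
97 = 97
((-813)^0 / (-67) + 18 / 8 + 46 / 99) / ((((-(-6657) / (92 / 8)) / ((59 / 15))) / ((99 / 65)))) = 97200553 / 3478948200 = 0.03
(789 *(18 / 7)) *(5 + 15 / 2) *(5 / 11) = 887625 / 77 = 11527.60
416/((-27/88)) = -1355.85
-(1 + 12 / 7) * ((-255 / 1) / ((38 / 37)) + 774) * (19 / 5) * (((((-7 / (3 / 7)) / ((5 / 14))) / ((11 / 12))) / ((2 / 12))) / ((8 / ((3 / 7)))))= 23912469 / 275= 86954.43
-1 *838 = -838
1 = 1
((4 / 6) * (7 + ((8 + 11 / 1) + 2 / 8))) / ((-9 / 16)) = -280 / 9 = -31.11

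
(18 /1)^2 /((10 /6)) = 972 /5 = 194.40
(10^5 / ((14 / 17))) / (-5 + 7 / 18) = -15300000 / 581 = -26333.91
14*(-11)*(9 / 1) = -1386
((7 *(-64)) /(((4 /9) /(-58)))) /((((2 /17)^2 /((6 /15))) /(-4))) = -33792192 /5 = -6758438.40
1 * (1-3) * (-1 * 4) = 8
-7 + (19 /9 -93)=-881 /9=-97.89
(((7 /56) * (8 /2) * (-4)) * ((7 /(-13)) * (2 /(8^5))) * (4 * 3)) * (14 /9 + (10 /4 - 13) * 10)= -6517 /79872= -0.08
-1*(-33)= 33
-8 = -8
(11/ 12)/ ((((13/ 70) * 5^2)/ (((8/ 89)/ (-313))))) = -0.00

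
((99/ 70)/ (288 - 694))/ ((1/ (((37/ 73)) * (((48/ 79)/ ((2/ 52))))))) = -1142856/ 40974535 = -0.03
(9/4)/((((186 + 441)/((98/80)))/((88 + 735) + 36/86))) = 5204829/1437920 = 3.62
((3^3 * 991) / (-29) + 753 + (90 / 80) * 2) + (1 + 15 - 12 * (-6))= -9211 / 116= -79.41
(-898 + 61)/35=-837/35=-23.91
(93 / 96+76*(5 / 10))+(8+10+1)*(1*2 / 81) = 102223 / 2592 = 39.44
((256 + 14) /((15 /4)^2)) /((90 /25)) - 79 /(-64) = 1261 /192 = 6.57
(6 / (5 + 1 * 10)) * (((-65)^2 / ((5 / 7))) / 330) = 1183 / 165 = 7.17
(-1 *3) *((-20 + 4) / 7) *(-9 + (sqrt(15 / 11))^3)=-432 / 7 + 720 *sqrt(165) / 847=-50.80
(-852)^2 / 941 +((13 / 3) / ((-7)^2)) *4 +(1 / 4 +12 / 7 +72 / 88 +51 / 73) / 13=4459284449629 / 5775982212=772.04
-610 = -610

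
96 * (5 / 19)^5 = 300000 / 2476099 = 0.12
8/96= 1/12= 0.08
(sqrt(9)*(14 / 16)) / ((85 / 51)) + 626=25103 / 40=627.58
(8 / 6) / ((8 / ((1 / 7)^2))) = 1 / 294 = 0.00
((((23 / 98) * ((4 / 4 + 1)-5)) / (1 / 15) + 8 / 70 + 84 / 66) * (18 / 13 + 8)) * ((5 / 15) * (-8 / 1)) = 8043704 / 35035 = 229.59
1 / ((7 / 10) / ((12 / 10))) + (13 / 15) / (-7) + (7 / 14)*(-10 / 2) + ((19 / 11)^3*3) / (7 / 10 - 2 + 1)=-14658121 / 279510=-52.44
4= 4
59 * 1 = 59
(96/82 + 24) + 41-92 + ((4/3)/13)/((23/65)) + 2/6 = -71308/2829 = -25.21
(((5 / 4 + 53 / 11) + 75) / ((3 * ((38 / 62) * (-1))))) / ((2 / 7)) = -258013 / 1672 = -154.31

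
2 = 2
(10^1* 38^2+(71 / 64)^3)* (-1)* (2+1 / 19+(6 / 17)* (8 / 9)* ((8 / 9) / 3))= -70837079669195 / 2286157824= -30985.21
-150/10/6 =-5/2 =-2.50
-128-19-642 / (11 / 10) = -8037 / 11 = -730.64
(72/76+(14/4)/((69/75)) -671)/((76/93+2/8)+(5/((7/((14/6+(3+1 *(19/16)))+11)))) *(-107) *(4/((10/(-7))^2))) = 722053240/2843302481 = 0.25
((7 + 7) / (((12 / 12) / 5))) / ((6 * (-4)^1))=-35 / 12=-2.92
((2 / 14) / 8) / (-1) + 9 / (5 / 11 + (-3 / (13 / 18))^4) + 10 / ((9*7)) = 8076105547 / 47212916184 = 0.17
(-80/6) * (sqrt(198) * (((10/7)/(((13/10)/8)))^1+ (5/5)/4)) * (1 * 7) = -32910 * sqrt(22)/13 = -11873.97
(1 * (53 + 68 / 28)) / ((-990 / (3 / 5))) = -0.03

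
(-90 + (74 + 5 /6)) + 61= 275 /6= 45.83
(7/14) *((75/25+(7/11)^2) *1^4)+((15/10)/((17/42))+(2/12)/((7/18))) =84046/14399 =5.84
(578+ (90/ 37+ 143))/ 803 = 26767/ 29711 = 0.90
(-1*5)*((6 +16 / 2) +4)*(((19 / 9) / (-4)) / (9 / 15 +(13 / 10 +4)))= 475 / 59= 8.05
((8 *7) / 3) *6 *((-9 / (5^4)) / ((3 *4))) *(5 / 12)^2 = -7 / 300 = -0.02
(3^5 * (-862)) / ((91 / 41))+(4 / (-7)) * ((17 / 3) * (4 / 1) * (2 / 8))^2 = -77307982 / 819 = -94393.14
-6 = -6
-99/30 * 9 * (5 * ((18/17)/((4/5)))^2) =-601425/2312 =-260.13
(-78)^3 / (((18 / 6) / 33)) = -5220072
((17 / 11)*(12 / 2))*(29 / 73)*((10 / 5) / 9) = 1972 / 2409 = 0.82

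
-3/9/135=-1/405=-0.00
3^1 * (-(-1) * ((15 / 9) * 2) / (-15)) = -2 / 3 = -0.67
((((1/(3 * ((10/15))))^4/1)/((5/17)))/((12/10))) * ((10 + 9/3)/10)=221/960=0.23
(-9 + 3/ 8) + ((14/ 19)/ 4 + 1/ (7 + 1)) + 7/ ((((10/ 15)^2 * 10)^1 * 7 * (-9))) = -6339/ 760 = -8.34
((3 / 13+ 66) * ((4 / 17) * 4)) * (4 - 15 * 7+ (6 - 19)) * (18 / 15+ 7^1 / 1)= -64389024 / 1105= -58270.61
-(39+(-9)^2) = -120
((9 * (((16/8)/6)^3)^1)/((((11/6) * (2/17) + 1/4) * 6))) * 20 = 136/57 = 2.39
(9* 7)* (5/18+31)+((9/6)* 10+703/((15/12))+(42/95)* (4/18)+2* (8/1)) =1461479/570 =2564.00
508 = 508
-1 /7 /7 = -1 /49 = -0.02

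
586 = 586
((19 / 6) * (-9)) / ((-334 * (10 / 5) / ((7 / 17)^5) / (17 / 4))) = 0.00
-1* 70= -70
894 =894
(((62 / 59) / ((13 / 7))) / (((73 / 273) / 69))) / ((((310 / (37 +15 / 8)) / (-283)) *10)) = -892715859 / 1722800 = -518.18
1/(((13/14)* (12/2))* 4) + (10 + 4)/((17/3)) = 6671/2652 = 2.52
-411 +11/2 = -811/2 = -405.50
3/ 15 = 1/ 5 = 0.20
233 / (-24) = -233 / 24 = -9.71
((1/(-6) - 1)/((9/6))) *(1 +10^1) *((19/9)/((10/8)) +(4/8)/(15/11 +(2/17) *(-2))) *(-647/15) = 2017021853/2563650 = 786.78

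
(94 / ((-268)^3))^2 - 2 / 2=-92629383338847 / 92629383341056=-1.00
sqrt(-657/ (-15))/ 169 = sqrt(1095)/ 845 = 0.04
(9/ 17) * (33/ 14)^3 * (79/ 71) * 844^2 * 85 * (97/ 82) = 551719164120795/ 998473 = 552562927.71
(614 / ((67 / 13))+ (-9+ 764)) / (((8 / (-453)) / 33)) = -1633429.26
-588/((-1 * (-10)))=-58.80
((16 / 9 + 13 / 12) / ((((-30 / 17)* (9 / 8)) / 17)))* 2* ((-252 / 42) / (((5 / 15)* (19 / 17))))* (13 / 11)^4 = 57811919516 / 37554165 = 1539.43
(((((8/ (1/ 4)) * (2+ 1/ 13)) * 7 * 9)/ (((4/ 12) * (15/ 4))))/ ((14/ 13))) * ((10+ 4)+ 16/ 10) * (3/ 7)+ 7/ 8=29114569/ 1400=20796.12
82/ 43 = 1.91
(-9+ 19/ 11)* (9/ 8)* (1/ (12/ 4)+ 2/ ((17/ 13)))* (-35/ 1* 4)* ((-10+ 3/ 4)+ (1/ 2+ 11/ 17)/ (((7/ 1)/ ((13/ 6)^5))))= -3041.90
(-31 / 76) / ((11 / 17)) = -0.63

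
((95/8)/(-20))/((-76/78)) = 0.61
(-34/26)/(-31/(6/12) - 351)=17/5369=0.00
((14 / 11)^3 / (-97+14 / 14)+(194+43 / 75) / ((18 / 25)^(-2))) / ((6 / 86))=1082190261899 / 748687500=1445.45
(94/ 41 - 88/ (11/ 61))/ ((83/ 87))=-1732518/ 3403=-509.11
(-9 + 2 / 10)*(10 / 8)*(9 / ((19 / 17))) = -1683 / 19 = -88.58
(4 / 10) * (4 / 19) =8 / 95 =0.08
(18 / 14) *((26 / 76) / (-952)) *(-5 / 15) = 39 / 253232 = 0.00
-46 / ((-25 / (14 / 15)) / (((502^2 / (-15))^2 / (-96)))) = -1278058572322 / 253125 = -5049120.29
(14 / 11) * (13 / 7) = 26 / 11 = 2.36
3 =3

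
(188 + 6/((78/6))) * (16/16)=2450/13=188.46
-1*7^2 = -49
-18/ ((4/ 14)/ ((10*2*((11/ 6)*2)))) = -4620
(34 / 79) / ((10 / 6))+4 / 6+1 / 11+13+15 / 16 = 3118661 / 208560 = 14.95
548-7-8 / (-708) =95759 / 177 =541.01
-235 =-235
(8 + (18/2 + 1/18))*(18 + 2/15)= 41752/135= 309.27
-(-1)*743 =743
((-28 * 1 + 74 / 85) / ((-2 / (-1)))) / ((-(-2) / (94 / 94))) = -1153 / 170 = -6.78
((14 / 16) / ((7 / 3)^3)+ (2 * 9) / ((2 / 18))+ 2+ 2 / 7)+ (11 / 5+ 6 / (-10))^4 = 41872507 / 245000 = 170.91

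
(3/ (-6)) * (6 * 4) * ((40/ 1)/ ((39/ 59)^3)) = -32860640/ 19773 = -1661.89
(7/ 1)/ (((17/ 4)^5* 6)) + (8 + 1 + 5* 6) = 166126853/ 4259571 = 39.00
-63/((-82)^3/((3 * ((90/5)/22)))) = 1701/6065048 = 0.00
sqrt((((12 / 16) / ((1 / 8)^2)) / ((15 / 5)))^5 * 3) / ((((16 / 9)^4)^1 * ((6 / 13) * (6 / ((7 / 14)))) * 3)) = 3159 * sqrt(3) / 512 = 10.69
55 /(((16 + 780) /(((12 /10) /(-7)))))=-33 /2786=-0.01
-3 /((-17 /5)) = 15 /17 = 0.88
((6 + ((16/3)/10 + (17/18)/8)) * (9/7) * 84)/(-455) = -14367/9100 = -1.58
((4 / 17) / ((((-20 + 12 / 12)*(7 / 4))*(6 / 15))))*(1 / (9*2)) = -20 / 20349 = -0.00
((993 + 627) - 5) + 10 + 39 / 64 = 104039 / 64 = 1625.61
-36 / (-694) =18 / 347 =0.05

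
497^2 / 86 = 247009 / 86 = 2872.20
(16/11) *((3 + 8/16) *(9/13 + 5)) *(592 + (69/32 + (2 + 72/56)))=4951599/286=17313.28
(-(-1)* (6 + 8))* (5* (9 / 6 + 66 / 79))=163.48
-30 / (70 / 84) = -36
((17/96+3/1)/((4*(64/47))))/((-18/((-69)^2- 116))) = -66586075/442368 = -150.52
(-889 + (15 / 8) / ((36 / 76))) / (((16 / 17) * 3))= -361097 / 1152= -313.45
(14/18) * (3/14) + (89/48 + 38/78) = 1565/624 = 2.51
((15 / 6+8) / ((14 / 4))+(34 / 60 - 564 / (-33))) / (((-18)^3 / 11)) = -6817 / 174960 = -0.04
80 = 80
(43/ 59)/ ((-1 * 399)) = -43/ 23541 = -0.00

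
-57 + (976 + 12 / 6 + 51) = 972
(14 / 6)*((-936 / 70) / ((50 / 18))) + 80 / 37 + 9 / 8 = -7.94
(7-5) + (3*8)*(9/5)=226/5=45.20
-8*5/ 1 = -40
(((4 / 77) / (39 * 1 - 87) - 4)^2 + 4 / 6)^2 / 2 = 139.03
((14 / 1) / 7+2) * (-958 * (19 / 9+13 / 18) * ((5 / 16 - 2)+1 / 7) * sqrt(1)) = 1408739 / 84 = 16770.70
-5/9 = -0.56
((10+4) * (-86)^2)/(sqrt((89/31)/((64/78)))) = 414176 * sqrt(215202)/3471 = 55354.57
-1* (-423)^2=-178929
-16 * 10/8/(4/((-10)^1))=50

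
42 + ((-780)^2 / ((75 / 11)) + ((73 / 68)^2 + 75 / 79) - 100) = 32575673295 / 365296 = 89176.10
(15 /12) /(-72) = -5 /288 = -0.02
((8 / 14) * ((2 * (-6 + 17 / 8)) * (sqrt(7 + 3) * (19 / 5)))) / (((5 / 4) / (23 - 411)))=914128 * sqrt(10) / 175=16518.44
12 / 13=0.92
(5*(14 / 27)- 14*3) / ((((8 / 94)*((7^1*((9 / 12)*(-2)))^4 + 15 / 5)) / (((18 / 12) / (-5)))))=100016 / 8753805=0.01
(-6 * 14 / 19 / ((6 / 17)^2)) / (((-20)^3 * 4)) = 2023 / 1824000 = 0.00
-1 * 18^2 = -324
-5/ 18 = -0.28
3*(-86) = -258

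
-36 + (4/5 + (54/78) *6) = -2018/65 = -31.05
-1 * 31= -31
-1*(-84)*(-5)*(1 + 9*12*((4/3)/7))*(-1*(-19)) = -172140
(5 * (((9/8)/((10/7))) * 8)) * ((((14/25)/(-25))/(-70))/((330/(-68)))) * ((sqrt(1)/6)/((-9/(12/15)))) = 238/7734375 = 0.00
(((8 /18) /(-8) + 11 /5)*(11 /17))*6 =2123 /255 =8.33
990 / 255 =66 / 17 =3.88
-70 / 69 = -1.01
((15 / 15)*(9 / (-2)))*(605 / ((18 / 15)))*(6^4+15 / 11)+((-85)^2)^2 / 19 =-14895425 / 76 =-195992.43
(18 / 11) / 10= 9 / 55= 0.16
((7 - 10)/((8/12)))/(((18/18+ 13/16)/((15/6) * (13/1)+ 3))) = -88.14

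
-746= -746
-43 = -43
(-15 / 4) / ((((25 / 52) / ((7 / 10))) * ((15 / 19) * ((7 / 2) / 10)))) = -494 / 25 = -19.76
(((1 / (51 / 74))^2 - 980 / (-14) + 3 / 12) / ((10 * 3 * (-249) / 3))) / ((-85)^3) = 0.00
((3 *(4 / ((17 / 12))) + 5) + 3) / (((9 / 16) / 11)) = 49280 / 153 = 322.09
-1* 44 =-44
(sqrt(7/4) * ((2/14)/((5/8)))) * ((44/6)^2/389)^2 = 937024 * sqrt(7)/428995035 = 0.01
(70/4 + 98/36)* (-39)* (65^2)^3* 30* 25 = -44610273804687500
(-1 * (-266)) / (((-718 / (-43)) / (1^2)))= 15.93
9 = 9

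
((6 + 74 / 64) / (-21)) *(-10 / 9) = 0.38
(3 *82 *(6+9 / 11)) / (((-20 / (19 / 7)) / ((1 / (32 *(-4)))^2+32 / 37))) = -196.88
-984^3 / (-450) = 2117253.12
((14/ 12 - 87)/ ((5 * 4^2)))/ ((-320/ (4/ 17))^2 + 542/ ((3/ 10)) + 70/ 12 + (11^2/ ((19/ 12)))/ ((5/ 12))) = -9785/ 16886554704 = -0.00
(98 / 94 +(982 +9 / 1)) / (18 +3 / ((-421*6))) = 39259092 / 712285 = 55.12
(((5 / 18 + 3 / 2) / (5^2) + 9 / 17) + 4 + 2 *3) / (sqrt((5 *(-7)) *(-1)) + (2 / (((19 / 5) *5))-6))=948176 / 3825 + 1125959 *sqrt(35) / 26775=496.68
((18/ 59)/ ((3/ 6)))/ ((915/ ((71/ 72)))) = 0.00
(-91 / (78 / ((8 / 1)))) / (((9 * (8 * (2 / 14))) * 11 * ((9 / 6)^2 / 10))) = -980 / 2673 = -0.37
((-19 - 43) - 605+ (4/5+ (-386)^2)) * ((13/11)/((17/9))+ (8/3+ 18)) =1771799461/561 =3158287.81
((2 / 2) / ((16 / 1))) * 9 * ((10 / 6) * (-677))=-10155 / 16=-634.69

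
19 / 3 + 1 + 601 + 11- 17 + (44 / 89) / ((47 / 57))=7566205 / 12549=602.93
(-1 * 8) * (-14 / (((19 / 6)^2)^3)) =5225472 / 47045881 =0.11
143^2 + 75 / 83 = 20449.90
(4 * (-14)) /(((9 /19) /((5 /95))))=-56 /9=-6.22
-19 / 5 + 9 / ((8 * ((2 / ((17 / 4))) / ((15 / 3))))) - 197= -60431 / 320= -188.85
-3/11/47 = -3/517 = -0.01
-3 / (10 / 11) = -33 / 10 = -3.30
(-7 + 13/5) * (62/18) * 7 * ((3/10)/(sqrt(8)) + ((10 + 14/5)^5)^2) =-5504047262993087463424/439453125- 2387 * sqrt(2)/300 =-12524765327355.52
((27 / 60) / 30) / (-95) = -0.00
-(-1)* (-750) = -750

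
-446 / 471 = -0.95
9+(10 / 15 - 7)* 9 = -48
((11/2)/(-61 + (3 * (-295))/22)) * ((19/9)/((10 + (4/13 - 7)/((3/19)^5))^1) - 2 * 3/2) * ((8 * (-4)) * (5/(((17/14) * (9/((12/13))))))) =-77839524421120/35335789760947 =-2.20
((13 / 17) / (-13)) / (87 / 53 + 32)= -53 / 30311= -0.00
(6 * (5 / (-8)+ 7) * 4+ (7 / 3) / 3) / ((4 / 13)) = 4498 / 9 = 499.78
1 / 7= 0.14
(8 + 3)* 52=572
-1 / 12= -0.08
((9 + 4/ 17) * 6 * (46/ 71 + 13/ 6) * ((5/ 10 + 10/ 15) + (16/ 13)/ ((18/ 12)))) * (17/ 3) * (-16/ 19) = -233421320/ 157833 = -1478.91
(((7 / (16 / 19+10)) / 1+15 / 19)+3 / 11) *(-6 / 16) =-220587 / 344432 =-0.64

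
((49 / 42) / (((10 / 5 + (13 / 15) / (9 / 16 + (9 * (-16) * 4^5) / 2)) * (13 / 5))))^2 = 869717606450625 / 17277713364320656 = 0.05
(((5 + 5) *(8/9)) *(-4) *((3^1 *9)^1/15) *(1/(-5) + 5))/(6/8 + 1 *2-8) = 2048/35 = 58.51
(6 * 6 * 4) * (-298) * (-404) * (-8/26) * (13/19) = -69345792/19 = -3649778.53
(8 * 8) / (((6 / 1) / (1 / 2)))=16 / 3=5.33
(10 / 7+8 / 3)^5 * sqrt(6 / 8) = 2352135088 * sqrt(3) / 4084101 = 997.53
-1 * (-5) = 5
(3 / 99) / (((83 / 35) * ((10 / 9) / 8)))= 84 / 913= 0.09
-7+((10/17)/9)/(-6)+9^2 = 73.99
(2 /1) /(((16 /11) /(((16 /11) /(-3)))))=-0.67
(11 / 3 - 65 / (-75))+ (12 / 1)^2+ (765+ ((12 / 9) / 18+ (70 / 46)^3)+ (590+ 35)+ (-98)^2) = 18308022209 / 1642545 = 11146.13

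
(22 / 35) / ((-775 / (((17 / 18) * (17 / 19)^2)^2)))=-265513259 / 572663054250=-0.00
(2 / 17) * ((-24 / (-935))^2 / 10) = 576 / 74309125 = 0.00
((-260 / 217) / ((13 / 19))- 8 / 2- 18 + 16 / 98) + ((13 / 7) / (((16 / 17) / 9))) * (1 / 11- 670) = -3186862277 / 267344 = -11920.46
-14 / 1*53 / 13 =-742 / 13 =-57.08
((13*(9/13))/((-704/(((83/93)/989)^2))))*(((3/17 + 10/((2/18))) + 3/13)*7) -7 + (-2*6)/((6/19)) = -1645256024393805/36561239633776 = -45.00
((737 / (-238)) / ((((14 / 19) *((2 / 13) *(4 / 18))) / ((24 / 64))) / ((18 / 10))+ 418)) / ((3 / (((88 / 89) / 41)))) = -324393498 / 5447648918579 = -0.00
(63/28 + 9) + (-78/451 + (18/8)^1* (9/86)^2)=148123047/13342384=11.10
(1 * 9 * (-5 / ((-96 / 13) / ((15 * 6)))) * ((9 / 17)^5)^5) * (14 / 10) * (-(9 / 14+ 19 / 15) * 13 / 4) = -437861058551002422795339040329 / 738640308780595504504264958855296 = -0.00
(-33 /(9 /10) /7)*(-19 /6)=1045 /63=16.59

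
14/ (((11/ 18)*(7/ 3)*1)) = 108/ 11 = 9.82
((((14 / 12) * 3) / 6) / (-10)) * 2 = -0.12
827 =827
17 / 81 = 0.21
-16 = -16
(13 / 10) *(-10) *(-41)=533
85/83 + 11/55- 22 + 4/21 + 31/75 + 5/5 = -835424/43575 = -19.17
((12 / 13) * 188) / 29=5.98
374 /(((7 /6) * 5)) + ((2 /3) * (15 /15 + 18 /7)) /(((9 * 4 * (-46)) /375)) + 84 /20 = 280589 /4140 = 67.78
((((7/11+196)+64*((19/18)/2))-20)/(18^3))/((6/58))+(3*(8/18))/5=5329967/8660520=0.62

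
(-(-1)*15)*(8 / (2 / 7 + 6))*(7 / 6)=245 / 11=22.27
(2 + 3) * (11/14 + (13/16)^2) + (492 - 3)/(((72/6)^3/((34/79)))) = 9366181/1274112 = 7.35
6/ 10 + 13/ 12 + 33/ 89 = 10969/ 5340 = 2.05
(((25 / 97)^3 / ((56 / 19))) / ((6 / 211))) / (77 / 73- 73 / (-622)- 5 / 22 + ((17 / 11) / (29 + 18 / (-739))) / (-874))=20911872894007046875 / 96725792417699515128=0.22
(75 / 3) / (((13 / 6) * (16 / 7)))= 525 / 104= 5.05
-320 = -320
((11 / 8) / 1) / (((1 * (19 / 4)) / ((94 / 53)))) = 517 / 1007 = 0.51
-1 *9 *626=-5634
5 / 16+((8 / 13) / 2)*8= 2.77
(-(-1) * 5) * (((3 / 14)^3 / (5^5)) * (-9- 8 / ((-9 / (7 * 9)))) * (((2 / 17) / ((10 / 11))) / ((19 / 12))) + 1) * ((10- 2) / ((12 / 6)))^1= 6924396254 / 346215625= 20.00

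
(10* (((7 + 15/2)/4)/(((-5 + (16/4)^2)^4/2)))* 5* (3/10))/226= 435/13235464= 0.00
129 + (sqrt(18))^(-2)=2323/ 18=129.06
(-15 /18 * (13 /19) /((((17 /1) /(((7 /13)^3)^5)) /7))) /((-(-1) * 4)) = -166164652848005 /30522541741940888328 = -0.00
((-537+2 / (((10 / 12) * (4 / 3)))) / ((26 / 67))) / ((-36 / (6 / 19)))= 14941 / 1235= 12.10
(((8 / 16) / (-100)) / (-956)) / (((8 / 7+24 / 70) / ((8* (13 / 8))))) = 7 / 152960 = 0.00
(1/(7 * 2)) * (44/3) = 22/21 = 1.05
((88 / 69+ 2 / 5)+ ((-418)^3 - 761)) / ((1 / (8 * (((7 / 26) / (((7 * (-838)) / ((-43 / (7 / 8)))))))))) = -17335680484816 / 13154505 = -1317851.22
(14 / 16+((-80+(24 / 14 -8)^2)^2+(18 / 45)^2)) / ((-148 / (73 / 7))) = -57505619111 / 497487200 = -115.59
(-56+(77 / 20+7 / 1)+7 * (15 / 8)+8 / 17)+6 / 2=-19417 / 680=-28.55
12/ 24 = 1/ 2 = 0.50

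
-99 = -99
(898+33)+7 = 938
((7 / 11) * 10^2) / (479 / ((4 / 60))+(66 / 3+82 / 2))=0.01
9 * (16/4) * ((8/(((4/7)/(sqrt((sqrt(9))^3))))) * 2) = 3024 * sqrt(3) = 5237.72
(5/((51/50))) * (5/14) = 625/357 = 1.75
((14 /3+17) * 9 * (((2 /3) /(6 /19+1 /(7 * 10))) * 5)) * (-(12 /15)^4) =-1770496 /2195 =-806.60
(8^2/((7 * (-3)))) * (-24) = 512/7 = 73.14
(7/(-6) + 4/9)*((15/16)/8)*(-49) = 3185/768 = 4.15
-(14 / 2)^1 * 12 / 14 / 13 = -6 / 13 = -0.46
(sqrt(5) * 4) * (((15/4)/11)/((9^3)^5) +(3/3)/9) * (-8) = -2684210314715464 * sqrt(5)/754934151013713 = -7.95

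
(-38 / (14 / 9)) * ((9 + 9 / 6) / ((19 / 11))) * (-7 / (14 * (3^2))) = 33 / 4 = 8.25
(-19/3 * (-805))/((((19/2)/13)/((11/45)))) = 46046/27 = 1705.41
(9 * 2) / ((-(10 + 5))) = -6 / 5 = -1.20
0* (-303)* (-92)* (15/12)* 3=0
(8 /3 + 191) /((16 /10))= 2905 /24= 121.04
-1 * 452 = -452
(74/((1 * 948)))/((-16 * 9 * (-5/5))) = 37/68256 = 0.00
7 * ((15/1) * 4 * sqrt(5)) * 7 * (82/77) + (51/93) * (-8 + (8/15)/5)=-10064/2325 + 34440 * sqrt(5)/11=6996.60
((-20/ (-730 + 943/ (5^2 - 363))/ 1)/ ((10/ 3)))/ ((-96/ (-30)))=845/ 330244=0.00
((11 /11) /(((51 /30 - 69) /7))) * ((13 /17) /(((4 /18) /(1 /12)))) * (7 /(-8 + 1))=1365 /45764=0.03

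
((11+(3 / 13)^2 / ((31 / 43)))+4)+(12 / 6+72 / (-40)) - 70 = -1433551 / 26195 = -54.73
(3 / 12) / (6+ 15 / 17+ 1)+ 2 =1089 / 536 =2.03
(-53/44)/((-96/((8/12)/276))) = 53/1748736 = 0.00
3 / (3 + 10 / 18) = 27 / 32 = 0.84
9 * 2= 18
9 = 9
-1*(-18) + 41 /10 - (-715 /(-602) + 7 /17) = 524506 /25585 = 20.50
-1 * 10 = -10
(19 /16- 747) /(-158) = 11933 /2528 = 4.72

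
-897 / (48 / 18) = -336.38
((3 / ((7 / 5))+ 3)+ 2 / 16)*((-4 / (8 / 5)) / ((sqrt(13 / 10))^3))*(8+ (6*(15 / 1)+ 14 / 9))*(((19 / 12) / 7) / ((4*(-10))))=28025*sqrt(130) / 63882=5.00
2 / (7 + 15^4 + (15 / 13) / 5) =26 / 658219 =0.00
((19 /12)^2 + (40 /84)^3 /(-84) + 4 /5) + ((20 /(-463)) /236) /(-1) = 1405019211593 /425010998160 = 3.31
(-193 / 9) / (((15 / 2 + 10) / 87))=-11194 / 105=-106.61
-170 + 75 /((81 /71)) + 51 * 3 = 1316 /27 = 48.74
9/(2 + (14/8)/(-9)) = 324/65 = 4.98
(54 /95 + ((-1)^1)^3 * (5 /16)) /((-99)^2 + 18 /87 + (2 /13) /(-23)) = 3373019 /129179034640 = 0.00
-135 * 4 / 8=-135 / 2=-67.50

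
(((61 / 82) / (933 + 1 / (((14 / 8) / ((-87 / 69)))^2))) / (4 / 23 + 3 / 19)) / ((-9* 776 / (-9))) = 690976097 / 223263918833360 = 0.00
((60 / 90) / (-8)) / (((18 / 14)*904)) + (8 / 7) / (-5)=-781301 / 3417120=-0.23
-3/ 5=-0.60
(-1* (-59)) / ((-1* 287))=-59 / 287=-0.21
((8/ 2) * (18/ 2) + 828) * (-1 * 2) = -1728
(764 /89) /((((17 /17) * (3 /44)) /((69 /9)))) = 773168 /801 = 965.25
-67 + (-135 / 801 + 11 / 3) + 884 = 219073 / 267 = 820.50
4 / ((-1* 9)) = -0.44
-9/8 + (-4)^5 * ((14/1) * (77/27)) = -8831219/216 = -40885.27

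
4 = 4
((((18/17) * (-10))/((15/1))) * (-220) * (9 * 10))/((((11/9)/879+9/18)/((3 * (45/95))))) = 101501294400/2562359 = 39612.44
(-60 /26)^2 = 900 /169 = 5.33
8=8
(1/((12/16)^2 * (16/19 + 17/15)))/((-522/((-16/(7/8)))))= 97280/3085803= 0.03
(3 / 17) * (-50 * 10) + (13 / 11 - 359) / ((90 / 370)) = -874748 / 561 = -1559.27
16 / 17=0.94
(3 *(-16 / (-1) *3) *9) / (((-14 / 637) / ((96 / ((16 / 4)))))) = -1415232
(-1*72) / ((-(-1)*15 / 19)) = -456 / 5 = -91.20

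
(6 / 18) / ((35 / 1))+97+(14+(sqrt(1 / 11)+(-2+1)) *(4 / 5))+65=4 *sqrt(11) / 55+18397 / 105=175.45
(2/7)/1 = 2/7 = 0.29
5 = 5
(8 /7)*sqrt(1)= 8 /7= 1.14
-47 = -47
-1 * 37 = -37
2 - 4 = -2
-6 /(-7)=0.86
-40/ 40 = -1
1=1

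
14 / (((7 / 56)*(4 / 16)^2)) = 1792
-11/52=-0.21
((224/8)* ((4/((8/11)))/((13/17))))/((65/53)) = 138754/845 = 164.21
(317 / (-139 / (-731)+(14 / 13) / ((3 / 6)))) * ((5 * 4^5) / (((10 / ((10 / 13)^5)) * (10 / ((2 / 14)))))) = 47457689600 / 178134957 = 266.41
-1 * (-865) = 865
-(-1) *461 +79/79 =462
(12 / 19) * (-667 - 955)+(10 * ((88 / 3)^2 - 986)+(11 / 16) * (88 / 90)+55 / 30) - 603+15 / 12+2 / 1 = -273336 / 95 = -2877.22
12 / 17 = 0.71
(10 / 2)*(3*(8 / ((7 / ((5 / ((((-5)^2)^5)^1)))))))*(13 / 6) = 52 / 2734375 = 0.00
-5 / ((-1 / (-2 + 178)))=880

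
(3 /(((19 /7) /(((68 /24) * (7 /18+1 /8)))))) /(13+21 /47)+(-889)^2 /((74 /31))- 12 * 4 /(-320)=105910434446933 /319893120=331080.69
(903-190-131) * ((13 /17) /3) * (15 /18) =6305 /51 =123.63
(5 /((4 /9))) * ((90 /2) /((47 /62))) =62775 /94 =667.82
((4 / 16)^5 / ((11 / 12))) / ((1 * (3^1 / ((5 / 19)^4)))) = 625 / 366983936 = 0.00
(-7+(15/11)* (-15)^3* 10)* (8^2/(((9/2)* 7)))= -64809856/693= -93520.72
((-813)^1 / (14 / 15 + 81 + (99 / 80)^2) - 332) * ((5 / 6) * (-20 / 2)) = 13691180900 / 4807569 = 2847.84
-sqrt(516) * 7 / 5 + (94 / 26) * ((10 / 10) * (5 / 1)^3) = 5875 / 13-14 * sqrt(129) / 5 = 420.12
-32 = -32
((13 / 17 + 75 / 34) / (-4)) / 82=-101 / 11152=-0.01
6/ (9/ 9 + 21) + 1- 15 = -13.73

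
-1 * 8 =-8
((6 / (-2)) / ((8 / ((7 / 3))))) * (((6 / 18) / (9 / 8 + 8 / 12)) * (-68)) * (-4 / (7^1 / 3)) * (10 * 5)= -40800 / 43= -948.84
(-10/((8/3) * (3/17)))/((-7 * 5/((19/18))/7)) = 323/72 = 4.49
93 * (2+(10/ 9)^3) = 76198/ 243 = 313.57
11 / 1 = 11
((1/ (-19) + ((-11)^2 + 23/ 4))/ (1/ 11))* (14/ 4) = 741433/ 152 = 4877.85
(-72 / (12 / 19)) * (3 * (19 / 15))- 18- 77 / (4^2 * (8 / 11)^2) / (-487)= -451.18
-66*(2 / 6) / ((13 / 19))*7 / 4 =-1463 / 26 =-56.27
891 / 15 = 297 / 5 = 59.40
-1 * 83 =-83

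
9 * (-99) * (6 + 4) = -8910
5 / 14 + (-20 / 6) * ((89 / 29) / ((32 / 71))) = -217685 / 9744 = -22.34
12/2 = 6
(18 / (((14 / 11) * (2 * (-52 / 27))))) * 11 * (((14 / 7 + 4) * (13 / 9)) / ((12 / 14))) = -3267 / 8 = -408.38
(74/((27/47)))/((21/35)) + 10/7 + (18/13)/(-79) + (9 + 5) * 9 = 199209308/582309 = 342.10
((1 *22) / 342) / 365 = 11 / 62415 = 0.00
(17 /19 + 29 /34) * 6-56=-14701 /323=-45.51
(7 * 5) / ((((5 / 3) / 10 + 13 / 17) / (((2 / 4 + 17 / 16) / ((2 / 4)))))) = 8925 / 76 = 117.43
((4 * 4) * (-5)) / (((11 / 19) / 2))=-3040 / 11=-276.36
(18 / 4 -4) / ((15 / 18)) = 3 / 5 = 0.60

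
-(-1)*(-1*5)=-5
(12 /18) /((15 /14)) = 28 /45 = 0.62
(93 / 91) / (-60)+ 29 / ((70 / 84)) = 12661 / 364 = 34.78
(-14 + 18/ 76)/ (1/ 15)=-7845/ 38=-206.45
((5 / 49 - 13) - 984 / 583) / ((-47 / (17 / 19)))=7083424 / 25510331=0.28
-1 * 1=-1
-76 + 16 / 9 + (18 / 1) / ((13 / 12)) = -6740 / 117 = -57.61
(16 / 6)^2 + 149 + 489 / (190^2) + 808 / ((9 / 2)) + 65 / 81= 983909009 / 2924100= 336.48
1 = 1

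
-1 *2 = -2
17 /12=1.42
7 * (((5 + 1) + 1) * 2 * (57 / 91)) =798 / 13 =61.38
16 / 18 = 8 / 9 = 0.89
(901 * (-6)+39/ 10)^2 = 2918268441/ 100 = 29182684.41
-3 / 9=-1 / 3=-0.33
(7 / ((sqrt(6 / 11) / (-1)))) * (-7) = 49 * sqrt(66) / 6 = 66.35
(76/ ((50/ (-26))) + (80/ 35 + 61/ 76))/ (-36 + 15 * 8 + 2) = -484541/ 1143800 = -0.42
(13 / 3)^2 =18.78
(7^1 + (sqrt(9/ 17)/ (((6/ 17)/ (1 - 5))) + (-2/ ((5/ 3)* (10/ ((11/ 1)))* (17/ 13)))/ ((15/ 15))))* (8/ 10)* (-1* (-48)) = -86.62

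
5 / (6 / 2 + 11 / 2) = 10 / 17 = 0.59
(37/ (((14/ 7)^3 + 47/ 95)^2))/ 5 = 66785/ 651249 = 0.10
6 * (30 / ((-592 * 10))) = -9 / 296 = -0.03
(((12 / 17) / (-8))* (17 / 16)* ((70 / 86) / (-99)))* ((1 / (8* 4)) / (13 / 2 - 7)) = -35 / 726528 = -0.00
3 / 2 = 1.50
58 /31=1.87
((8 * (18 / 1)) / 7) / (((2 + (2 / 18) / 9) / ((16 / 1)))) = 186624 / 1141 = 163.56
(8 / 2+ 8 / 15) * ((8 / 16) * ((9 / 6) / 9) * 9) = 17 / 5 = 3.40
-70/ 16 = -35/ 8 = -4.38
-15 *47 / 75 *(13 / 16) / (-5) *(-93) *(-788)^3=1737732119916 / 25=69509284796.64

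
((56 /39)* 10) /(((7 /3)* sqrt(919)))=80* sqrt(919) /11947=0.20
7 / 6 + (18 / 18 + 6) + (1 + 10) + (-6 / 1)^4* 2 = 15667 / 6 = 2611.17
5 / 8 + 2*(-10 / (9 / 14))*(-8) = 17965 / 72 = 249.51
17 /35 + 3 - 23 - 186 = -7193 /35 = -205.51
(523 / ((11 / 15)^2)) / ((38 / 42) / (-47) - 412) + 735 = 36050428680 / 49206223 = 732.64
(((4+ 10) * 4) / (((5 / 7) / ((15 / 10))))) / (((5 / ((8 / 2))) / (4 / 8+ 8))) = 19992 / 25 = 799.68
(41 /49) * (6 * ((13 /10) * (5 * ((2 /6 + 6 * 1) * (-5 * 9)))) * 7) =-455715 /7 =-65102.14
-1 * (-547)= 547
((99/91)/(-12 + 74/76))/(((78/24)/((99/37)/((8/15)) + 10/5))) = -3906837/18340049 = -0.21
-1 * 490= -490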